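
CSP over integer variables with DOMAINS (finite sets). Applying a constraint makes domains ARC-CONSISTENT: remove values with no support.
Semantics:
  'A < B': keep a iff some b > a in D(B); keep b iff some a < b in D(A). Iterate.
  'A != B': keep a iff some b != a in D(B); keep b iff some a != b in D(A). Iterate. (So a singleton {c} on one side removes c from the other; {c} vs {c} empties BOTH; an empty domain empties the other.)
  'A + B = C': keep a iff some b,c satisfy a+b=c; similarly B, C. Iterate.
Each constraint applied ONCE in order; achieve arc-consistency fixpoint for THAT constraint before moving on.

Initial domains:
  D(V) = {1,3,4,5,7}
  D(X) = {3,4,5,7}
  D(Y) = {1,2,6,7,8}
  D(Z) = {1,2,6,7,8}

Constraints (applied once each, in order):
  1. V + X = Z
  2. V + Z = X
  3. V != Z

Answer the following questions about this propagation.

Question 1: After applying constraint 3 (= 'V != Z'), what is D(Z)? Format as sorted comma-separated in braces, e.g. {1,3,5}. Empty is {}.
Answer: {6}

Derivation:
Constraint 1 (V + X = Z) on D(V)={1,3,4,5,7} D(X)={3,4,5,7} D(Z)={1,2,6,7,8}: V {1,3,4,5,7}->{1,3,4,5}; Z {1,2,6,7,8}->{6,7,8}
Constraint 2 (V + Z = X) on D(V)={1,3,4,5} D(Z)={6,7,8} D(X)={3,4,5,7}: V {1,3,4,5}->{1}; Z {6,7,8}->{6}; X {3,4,5,7}->{7}
Constraint 3 (V != Z) on D(V)={1} D(Z)={6}: no change
So after constraint 3: D(Z) = {6}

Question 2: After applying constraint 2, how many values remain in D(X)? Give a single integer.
Answer: 1

Derivation:
Constraint 1 (V + X = Z) on D(V)={1,3,4,5,7} D(X)={3,4,5,7} D(Z)={1,2,6,7,8}: V {1,3,4,5,7}->{1,3,4,5}; Z {1,2,6,7,8}->{6,7,8}
Constraint 2 (V + Z = X) on D(V)={1,3,4,5} D(Z)={6,7,8} D(X)={3,4,5,7}: V {1,3,4,5}->{1}; Z {6,7,8}->{6}; X {3,4,5,7}->{7}
So after constraint 2: D(X)={7}, size = 1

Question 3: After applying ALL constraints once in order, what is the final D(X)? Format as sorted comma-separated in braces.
Answer: {7}

Derivation:
Constraint 1 (V + X = Z) on D(V)={1,3,4,5,7} D(X)={3,4,5,7} D(Z)={1,2,6,7,8}: V {1,3,4,5,7}->{1,3,4,5}; Z {1,2,6,7,8}->{6,7,8}
Constraint 2 (V + Z = X) on D(V)={1,3,4,5} D(Z)={6,7,8} D(X)={3,4,5,7}: V {1,3,4,5}->{1}; Z {6,7,8}->{6}; X {3,4,5,7}->{7}
Constraint 3 (V != Z) on D(V)={1} D(Z)={6}: no change
So after all 3 constraints: D(X) = {7}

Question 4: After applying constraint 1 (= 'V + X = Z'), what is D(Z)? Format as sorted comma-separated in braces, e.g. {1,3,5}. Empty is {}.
Constraint 1 (V + X = Z) on D(V)={1,3,4,5,7} D(X)={3,4,5,7} D(Z)={1,2,6,7,8}: V {1,3,4,5,7}->{1,3,4,5}; Z {1,2,6,7,8}->{6,7,8}
So after constraint 1: D(Z) = {6,7,8}

Answer: {6,7,8}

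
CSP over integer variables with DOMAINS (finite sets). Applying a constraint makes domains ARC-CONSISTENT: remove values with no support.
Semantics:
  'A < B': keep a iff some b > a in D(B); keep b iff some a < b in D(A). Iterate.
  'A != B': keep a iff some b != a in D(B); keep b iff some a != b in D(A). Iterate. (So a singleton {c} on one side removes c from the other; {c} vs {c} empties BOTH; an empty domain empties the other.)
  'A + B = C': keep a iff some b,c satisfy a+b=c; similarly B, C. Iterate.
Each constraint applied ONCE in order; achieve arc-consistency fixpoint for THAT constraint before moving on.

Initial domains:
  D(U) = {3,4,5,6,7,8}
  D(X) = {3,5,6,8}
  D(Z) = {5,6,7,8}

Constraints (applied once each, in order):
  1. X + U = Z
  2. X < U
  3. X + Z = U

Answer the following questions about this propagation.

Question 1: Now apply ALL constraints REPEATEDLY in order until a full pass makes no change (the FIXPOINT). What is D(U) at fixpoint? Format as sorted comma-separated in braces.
pass 0 (initial): D(U)={3,4,5,6,7,8}
pass 1: U {3,4,5,6,7,8}->{}; X {3,5,6,8}->{}; Z {5,6,7,8}->{}
pass 2: no change
Fixpoint after 2 passes: D(U) = {}

Answer: {}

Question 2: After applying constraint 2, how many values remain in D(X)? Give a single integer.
Constraint 1 (X + U = Z) on D(X)={3,5,6,8} D(U)={3,4,5,6,7,8} D(Z)={5,6,7,8}: X {3,5,6,8}->{3,5}; U {3,4,5,6,7,8}->{3,4,5}; Z {5,6,7,8}->{6,7,8}
Constraint 2 (X < U) on D(X)={3,5} D(U)={3,4,5}: X {3,5}->{3}; U {3,4,5}->{4,5}
So after constraint 2: D(X)={3}, size = 1

Answer: 1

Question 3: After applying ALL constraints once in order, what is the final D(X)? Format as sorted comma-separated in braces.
Constraint 1 (X + U = Z) on D(X)={3,5,6,8} D(U)={3,4,5,6,7,8} D(Z)={5,6,7,8}: X {3,5,6,8}->{3,5}; U {3,4,5,6,7,8}->{3,4,5}; Z {5,6,7,8}->{6,7,8}
Constraint 2 (X < U) on D(X)={3,5} D(U)={3,4,5}: X {3,5}->{3}; U {3,4,5}->{4,5}
Constraint 3 (X + Z = U) on D(X)={3} D(Z)={6,7,8} D(U)={4,5}: X {3}->{}; Z {6,7,8}->{}; U {4,5}->{}
So after all 3 constraints: D(X) = {}

Answer: {}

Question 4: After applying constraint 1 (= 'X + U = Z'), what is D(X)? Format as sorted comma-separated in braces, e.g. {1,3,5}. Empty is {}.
Constraint 1 (X + U = Z) on D(X)={3,5,6,8} D(U)={3,4,5,6,7,8} D(Z)={5,6,7,8}: X {3,5,6,8}->{3,5}; U {3,4,5,6,7,8}->{3,4,5}; Z {5,6,7,8}->{6,7,8}
So after constraint 1: D(X) = {3,5}

Answer: {3,5}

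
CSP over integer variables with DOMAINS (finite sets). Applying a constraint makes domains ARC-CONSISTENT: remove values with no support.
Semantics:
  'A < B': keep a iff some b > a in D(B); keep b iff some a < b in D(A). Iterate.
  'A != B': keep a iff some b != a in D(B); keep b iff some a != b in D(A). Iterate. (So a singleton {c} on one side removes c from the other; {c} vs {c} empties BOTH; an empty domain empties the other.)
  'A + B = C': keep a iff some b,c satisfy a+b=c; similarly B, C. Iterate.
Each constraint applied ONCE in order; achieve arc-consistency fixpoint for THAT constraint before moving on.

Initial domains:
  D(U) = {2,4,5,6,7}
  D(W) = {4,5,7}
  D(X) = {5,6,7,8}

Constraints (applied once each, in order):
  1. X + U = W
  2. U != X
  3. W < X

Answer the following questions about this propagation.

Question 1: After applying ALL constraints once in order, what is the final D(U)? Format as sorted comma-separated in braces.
Constraint 1 (X + U = W) on D(X)={5,6,7,8} D(U)={2,4,5,6,7} D(W)={4,5,7}: X {5,6,7,8}->{5}; U {2,4,5,6,7}->{2}; W {4,5,7}->{7}
Constraint 2 (U != X) on D(U)={2} D(X)={5}: no change
Constraint 3 (W < X) on D(W)={7} D(X)={5}: W {7}->{}; X {5}->{}
So after all 3 constraints: D(U) = {2}

Answer: {2}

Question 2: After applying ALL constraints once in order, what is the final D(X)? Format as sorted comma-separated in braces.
Answer: {}

Derivation:
Constraint 1 (X + U = W) on D(X)={5,6,7,8} D(U)={2,4,5,6,7} D(W)={4,5,7}: X {5,6,7,8}->{5}; U {2,4,5,6,7}->{2}; W {4,5,7}->{7}
Constraint 2 (U != X) on D(U)={2} D(X)={5}: no change
Constraint 3 (W < X) on D(W)={7} D(X)={5}: W {7}->{}; X {5}->{}
So after all 3 constraints: D(X) = {}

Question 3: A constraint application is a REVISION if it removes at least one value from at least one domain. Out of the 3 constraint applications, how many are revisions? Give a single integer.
Answer: 2

Derivation:
Constraint 1 (X + U = W) on D(X)={5,6,7,8} D(U)={2,4,5,6,7} D(W)={4,5,7}: X {5,6,7,8}->{5}; U {2,4,5,6,7}->{2}; W {4,5,7}->{7} => REVISION
Constraint 2 (U != X) on D(U)={2} D(X)={5}: no change => not a revision
Constraint 3 (W < X) on D(W)={7} D(X)={5}: W {7}->{}; X {5}->{} => REVISION
Total revisions = 2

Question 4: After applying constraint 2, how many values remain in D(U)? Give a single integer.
Constraint 1 (X + U = W) on D(X)={5,6,7,8} D(U)={2,4,5,6,7} D(W)={4,5,7}: X {5,6,7,8}->{5}; U {2,4,5,6,7}->{2}; W {4,5,7}->{7}
Constraint 2 (U != X) on D(U)={2} D(X)={5}: no change
So after constraint 2: D(U)={2}, size = 1

Answer: 1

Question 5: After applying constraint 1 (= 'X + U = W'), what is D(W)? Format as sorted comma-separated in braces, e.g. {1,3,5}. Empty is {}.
Answer: {7}

Derivation:
Constraint 1 (X + U = W) on D(X)={5,6,7,8} D(U)={2,4,5,6,7} D(W)={4,5,7}: X {5,6,7,8}->{5}; U {2,4,5,6,7}->{2}; W {4,5,7}->{7}
So after constraint 1: D(W) = {7}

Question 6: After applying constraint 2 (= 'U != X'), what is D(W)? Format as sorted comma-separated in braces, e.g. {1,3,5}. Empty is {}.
Answer: {7}

Derivation:
Constraint 1 (X + U = W) on D(X)={5,6,7,8} D(U)={2,4,5,6,7} D(W)={4,5,7}: X {5,6,7,8}->{5}; U {2,4,5,6,7}->{2}; W {4,5,7}->{7}
Constraint 2 (U != X) on D(U)={2} D(X)={5}: no change
So after constraint 2: D(W) = {7}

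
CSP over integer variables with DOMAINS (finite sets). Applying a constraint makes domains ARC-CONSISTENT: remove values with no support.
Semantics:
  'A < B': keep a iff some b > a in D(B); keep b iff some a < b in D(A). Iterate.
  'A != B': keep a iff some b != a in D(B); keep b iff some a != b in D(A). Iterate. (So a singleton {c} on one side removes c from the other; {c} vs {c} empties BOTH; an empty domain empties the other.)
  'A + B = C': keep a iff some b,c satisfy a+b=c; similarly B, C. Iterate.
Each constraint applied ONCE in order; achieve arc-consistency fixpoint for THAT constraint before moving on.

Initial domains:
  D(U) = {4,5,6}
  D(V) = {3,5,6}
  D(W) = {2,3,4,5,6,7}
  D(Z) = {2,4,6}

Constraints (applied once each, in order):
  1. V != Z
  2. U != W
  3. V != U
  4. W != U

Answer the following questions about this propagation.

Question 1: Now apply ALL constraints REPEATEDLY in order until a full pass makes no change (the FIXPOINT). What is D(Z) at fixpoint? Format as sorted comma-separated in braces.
Answer: {2,4,6}

Derivation:
pass 0 (initial): D(Z)={2,4,6}
pass 1: no change
Fixpoint after 1 passes: D(Z) = {2,4,6}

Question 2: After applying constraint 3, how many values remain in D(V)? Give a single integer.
Constraint 1 (V != Z) on D(V)={3,5,6} D(Z)={2,4,6}: no change
Constraint 2 (U != W) on D(U)={4,5,6} D(W)={2,3,4,5,6,7}: no change
Constraint 3 (V != U) on D(V)={3,5,6} D(U)={4,5,6}: no change
So after constraint 3: D(V)={3,5,6}, size = 3

Answer: 3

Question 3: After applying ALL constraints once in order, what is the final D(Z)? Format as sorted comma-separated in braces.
Answer: {2,4,6}

Derivation:
Constraint 1 (V != Z) on D(V)={3,5,6} D(Z)={2,4,6}: no change
Constraint 2 (U != W) on D(U)={4,5,6} D(W)={2,3,4,5,6,7}: no change
Constraint 3 (V != U) on D(V)={3,5,6} D(U)={4,5,6}: no change
Constraint 4 (W != U) on D(W)={2,3,4,5,6,7} D(U)={4,5,6}: no change
So after all 4 constraints: D(Z) = {2,4,6}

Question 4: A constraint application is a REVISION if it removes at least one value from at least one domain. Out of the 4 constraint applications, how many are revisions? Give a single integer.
Answer: 0

Derivation:
Constraint 1 (V != Z) on D(V)={3,5,6} D(Z)={2,4,6}: no change => not a revision
Constraint 2 (U != W) on D(U)={4,5,6} D(W)={2,3,4,5,6,7}: no change => not a revision
Constraint 3 (V != U) on D(V)={3,5,6} D(U)={4,5,6}: no change => not a revision
Constraint 4 (W != U) on D(W)={2,3,4,5,6,7} D(U)={4,5,6}: no change => not a revision
Total revisions = 0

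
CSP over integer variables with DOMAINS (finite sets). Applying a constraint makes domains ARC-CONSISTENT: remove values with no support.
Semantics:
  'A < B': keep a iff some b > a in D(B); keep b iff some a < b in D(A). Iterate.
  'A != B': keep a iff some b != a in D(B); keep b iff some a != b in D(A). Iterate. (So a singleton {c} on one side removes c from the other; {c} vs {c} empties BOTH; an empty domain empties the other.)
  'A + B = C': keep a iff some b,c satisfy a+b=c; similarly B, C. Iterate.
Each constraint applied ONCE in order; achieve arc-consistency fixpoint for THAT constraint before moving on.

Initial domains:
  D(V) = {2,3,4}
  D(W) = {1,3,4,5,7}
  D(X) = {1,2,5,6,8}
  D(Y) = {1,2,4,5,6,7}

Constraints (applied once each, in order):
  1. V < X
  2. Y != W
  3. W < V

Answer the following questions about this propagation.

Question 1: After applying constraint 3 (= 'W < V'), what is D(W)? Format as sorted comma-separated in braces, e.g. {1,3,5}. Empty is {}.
Constraint 1 (V < X) on D(V)={2,3,4} D(X)={1,2,5,6,8}: X {1,2,5,6,8}->{5,6,8}
Constraint 2 (Y != W) on D(Y)={1,2,4,5,6,7} D(W)={1,3,4,5,7}: no change
Constraint 3 (W < V) on D(W)={1,3,4,5,7} D(V)={2,3,4}: W {1,3,4,5,7}->{1,3}
So after constraint 3: D(W) = {1,3}

Answer: {1,3}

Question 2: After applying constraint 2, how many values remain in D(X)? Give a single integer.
Answer: 3

Derivation:
Constraint 1 (V < X) on D(V)={2,3,4} D(X)={1,2,5,6,8}: X {1,2,5,6,8}->{5,6,8}
Constraint 2 (Y != W) on D(Y)={1,2,4,5,6,7} D(W)={1,3,4,5,7}: no change
So after constraint 2: D(X)={5,6,8}, size = 3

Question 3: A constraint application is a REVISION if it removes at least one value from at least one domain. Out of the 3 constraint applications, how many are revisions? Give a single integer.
Answer: 2

Derivation:
Constraint 1 (V < X) on D(V)={2,3,4} D(X)={1,2,5,6,8}: X {1,2,5,6,8}->{5,6,8} => REVISION
Constraint 2 (Y != W) on D(Y)={1,2,4,5,6,7} D(W)={1,3,4,5,7}: no change => not a revision
Constraint 3 (W < V) on D(W)={1,3,4,5,7} D(V)={2,3,4}: W {1,3,4,5,7}->{1,3} => REVISION
Total revisions = 2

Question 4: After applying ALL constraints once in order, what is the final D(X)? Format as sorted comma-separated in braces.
Constraint 1 (V < X) on D(V)={2,3,4} D(X)={1,2,5,6,8}: X {1,2,5,6,8}->{5,6,8}
Constraint 2 (Y != W) on D(Y)={1,2,4,5,6,7} D(W)={1,3,4,5,7}: no change
Constraint 3 (W < V) on D(W)={1,3,4,5,7} D(V)={2,3,4}: W {1,3,4,5,7}->{1,3}
So after all 3 constraints: D(X) = {5,6,8}

Answer: {5,6,8}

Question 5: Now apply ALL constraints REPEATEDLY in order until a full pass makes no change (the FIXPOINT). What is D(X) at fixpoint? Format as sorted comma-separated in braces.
Answer: {5,6,8}

Derivation:
pass 0 (initial): D(X)={1,2,5,6,8}
pass 1: W {1,3,4,5,7}->{1,3}; X {1,2,5,6,8}->{5,6,8}
pass 2: no change
Fixpoint after 2 passes: D(X) = {5,6,8}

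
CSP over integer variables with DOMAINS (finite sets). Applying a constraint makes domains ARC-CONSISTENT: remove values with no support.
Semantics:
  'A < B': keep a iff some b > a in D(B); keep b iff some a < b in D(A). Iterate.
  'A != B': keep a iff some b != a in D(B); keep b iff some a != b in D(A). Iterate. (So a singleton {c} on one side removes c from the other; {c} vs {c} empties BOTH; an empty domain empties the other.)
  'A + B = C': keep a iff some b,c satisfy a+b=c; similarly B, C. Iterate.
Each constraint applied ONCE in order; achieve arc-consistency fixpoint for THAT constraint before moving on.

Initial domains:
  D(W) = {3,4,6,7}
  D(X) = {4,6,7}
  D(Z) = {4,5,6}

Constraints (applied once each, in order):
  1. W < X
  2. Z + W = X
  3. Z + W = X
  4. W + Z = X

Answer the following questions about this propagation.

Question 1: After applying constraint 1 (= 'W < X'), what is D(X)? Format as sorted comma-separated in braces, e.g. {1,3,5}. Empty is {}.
Answer: {4,6,7}

Derivation:
Constraint 1 (W < X) on D(W)={3,4,6,7} D(X)={4,6,7}: W {3,4,6,7}->{3,4,6}
So after constraint 1: D(X) = {4,6,7}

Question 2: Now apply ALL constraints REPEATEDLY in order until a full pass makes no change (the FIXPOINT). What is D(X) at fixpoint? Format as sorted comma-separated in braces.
Answer: {7}

Derivation:
pass 0 (initial): D(X)={4,6,7}
pass 1: W {3,4,6,7}->{3}; X {4,6,7}->{7}; Z {4,5,6}->{4}
pass 2: no change
Fixpoint after 2 passes: D(X) = {7}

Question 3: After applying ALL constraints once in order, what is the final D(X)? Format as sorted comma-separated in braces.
Answer: {7}

Derivation:
Constraint 1 (W < X) on D(W)={3,4,6,7} D(X)={4,6,7}: W {3,4,6,7}->{3,4,6}
Constraint 2 (Z + W = X) on D(Z)={4,5,6} D(W)={3,4,6} D(X)={4,6,7}: Z {4,5,6}->{4}; W {3,4,6}->{3}; X {4,6,7}->{7}
Constraint 3 (Z + W = X) on D(Z)={4} D(W)={3} D(X)={7}: no change
Constraint 4 (W + Z = X) on D(W)={3} D(Z)={4} D(X)={7}: no change
So after all 4 constraints: D(X) = {7}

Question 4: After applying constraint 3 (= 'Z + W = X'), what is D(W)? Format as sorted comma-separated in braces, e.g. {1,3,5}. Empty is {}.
Constraint 1 (W < X) on D(W)={3,4,6,7} D(X)={4,6,7}: W {3,4,6,7}->{3,4,6}
Constraint 2 (Z + W = X) on D(Z)={4,5,6} D(W)={3,4,6} D(X)={4,6,7}: Z {4,5,6}->{4}; W {3,4,6}->{3}; X {4,6,7}->{7}
Constraint 3 (Z + W = X) on D(Z)={4} D(W)={3} D(X)={7}: no change
So after constraint 3: D(W) = {3}

Answer: {3}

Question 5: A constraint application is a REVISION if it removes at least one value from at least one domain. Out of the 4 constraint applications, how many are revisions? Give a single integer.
Answer: 2

Derivation:
Constraint 1 (W < X) on D(W)={3,4,6,7} D(X)={4,6,7}: W {3,4,6,7}->{3,4,6} => REVISION
Constraint 2 (Z + W = X) on D(Z)={4,5,6} D(W)={3,4,6} D(X)={4,6,7}: Z {4,5,6}->{4}; W {3,4,6}->{3}; X {4,6,7}->{7} => REVISION
Constraint 3 (Z + W = X) on D(Z)={4} D(W)={3} D(X)={7}: no change => not a revision
Constraint 4 (W + Z = X) on D(W)={3} D(Z)={4} D(X)={7}: no change => not a revision
Total revisions = 2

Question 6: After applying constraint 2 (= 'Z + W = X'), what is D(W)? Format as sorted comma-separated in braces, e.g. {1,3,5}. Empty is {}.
Constraint 1 (W < X) on D(W)={3,4,6,7} D(X)={4,6,7}: W {3,4,6,7}->{3,4,6}
Constraint 2 (Z + W = X) on D(Z)={4,5,6} D(W)={3,4,6} D(X)={4,6,7}: Z {4,5,6}->{4}; W {3,4,6}->{3}; X {4,6,7}->{7}
So after constraint 2: D(W) = {3}

Answer: {3}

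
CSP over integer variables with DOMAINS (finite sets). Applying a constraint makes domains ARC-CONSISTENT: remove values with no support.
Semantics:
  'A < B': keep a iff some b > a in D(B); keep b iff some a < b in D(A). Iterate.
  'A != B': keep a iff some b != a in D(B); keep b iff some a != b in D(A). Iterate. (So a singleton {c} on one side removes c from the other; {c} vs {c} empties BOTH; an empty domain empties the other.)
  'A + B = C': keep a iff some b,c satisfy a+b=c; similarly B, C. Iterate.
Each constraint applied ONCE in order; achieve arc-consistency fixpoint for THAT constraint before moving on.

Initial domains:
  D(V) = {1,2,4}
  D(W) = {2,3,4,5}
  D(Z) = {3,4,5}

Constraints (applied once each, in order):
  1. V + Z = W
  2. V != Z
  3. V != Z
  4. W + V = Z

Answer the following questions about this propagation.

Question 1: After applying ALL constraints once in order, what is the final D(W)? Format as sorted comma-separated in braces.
Answer: {}

Derivation:
Constraint 1 (V + Z = W) on D(V)={1,2,4} D(Z)={3,4,5} D(W)={2,3,4,5}: V {1,2,4}->{1,2}; Z {3,4,5}->{3,4}; W {2,3,4,5}->{4,5}
Constraint 2 (V != Z) on D(V)={1,2} D(Z)={3,4}: no change
Constraint 3 (V != Z) on D(V)={1,2} D(Z)={3,4}: no change
Constraint 4 (W + V = Z) on D(W)={4,5} D(V)={1,2} D(Z)={3,4}: W {4,5}->{}; V {1,2}->{}; Z {3,4}->{}
So after all 4 constraints: D(W) = {}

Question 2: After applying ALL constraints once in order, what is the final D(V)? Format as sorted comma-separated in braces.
Constraint 1 (V + Z = W) on D(V)={1,2,4} D(Z)={3,4,5} D(W)={2,3,4,5}: V {1,2,4}->{1,2}; Z {3,4,5}->{3,4}; W {2,3,4,5}->{4,5}
Constraint 2 (V != Z) on D(V)={1,2} D(Z)={3,4}: no change
Constraint 3 (V != Z) on D(V)={1,2} D(Z)={3,4}: no change
Constraint 4 (W + V = Z) on D(W)={4,5} D(V)={1,2} D(Z)={3,4}: W {4,5}->{}; V {1,2}->{}; Z {3,4}->{}
So after all 4 constraints: D(V) = {}

Answer: {}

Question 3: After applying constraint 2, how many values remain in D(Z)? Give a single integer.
Constraint 1 (V + Z = W) on D(V)={1,2,4} D(Z)={3,4,5} D(W)={2,3,4,5}: V {1,2,4}->{1,2}; Z {3,4,5}->{3,4}; W {2,3,4,5}->{4,5}
Constraint 2 (V != Z) on D(V)={1,2} D(Z)={3,4}: no change
So after constraint 2: D(Z)={3,4}, size = 2

Answer: 2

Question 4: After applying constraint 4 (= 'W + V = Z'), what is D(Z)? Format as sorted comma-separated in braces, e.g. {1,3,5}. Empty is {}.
Constraint 1 (V + Z = W) on D(V)={1,2,4} D(Z)={3,4,5} D(W)={2,3,4,5}: V {1,2,4}->{1,2}; Z {3,4,5}->{3,4}; W {2,3,4,5}->{4,5}
Constraint 2 (V != Z) on D(V)={1,2} D(Z)={3,4}: no change
Constraint 3 (V != Z) on D(V)={1,2} D(Z)={3,4}: no change
Constraint 4 (W + V = Z) on D(W)={4,5} D(V)={1,2} D(Z)={3,4}: W {4,5}->{}; V {1,2}->{}; Z {3,4}->{}
So after constraint 4: D(Z) = {}

Answer: {}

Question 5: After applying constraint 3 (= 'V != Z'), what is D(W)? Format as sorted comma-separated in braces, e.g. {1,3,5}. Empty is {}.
Constraint 1 (V + Z = W) on D(V)={1,2,4} D(Z)={3,4,5} D(W)={2,3,4,5}: V {1,2,4}->{1,2}; Z {3,4,5}->{3,4}; W {2,3,4,5}->{4,5}
Constraint 2 (V != Z) on D(V)={1,2} D(Z)={3,4}: no change
Constraint 3 (V != Z) on D(V)={1,2} D(Z)={3,4}: no change
So after constraint 3: D(W) = {4,5}

Answer: {4,5}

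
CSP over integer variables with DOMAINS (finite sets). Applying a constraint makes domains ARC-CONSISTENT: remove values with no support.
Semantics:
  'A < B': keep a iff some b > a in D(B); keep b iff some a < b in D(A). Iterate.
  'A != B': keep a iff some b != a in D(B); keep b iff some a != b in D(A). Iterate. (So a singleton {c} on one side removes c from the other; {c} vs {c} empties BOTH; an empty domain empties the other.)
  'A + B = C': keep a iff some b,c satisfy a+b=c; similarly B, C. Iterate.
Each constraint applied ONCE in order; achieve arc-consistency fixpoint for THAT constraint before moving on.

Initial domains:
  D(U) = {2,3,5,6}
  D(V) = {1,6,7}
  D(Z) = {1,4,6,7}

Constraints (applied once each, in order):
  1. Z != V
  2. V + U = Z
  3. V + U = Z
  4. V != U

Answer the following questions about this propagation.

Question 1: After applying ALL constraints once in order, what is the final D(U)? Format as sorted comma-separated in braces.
Answer: {3,5,6}

Derivation:
Constraint 1 (Z != V) on D(Z)={1,4,6,7} D(V)={1,6,7}: no change
Constraint 2 (V + U = Z) on D(V)={1,6,7} D(U)={2,3,5,6} D(Z)={1,4,6,7}: V {1,6,7}->{1}; U {2,3,5,6}->{3,5,6}; Z {1,4,6,7}->{4,6,7}
Constraint 3 (V + U = Z) on D(V)={1} D(U)={3,5,6} D(Z)={4,6,7}: no change
Constraint 4 (V != U) on D(V)={1} D(U)={3,5,6}: no change
So after all 4 constraints: D(U) = {3,5,6}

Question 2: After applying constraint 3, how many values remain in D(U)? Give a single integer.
Constraint 1 (Z != V) on D(Z)={1,4,6,7} D(V)={1,6,7}: no change
Constraint 2 (V + U = Z) on D(V)={1,6,7} D(U)={2,3,5,6} D(Z)={1,4,6,7}: V {1,6,7}->{1}; U {2,3,5,6}->{3,5,6}; Z {1,4,6,7}->{4,6,7}
Constraint 3 (V + U = Z) on D(V)={1} D(U)={3,5,6} D(Z)={4,6,7}: no change
So after constraint 3: D(U)={3,5,6}, size = 3

Answer: 3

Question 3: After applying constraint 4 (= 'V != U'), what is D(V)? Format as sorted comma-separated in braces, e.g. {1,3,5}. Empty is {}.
Constraint 1 (Z != V) on D(Z)={1,4,6,7} D(V)={1,6,7}: no change
Constraint 2 (V + U = Z) on D(V)={1,6,7} D(U)={2,3,5,6} D(Z)={1,4,6,7}: V {1,6,7}->{1}; U {2,3,5,6}->{3,5,6}; Z {1,4,6,7}->{4,6,7}
Constraint 3 (V + U = Z) on D(V)={1} D(U)={3,5,6} D(Z)={4,6,7}: no change
Constraint 4 (V != U) on D(V)={1} D(U)={3,5,6}: no change
So after constraint 4: D(V) = {1}

Answer: {1}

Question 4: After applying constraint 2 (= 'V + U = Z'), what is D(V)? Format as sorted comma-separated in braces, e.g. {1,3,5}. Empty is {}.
Constraint 1 (Z != V) on D(Z)={1,4,6,7} D(V)={1,6,7}: no change
Constraint 2 (V + U = Z) on D(V)={1,6,7} D(U)={2,3,5,6} D(Z)={1,4,6,7}: V {1,6,7}->{1}; U {2,3,5,6}->{3,5,6}; Z {1,4,6,7}->{4,6,7}
So after constraint 2: D(V) = {1}

Answer: {1}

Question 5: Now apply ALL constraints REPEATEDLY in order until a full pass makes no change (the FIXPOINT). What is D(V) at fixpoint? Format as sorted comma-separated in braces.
Answer: {1}

Derivation:
pass 0 (initial): D(V)={1,6,7}
pass 1: U {2,3,5,6}->{3,5,6}; V {1,6,7}->{1}; Z {1,4,6,7}->{4,6,7}
pass 2: no change
Fixpoint after 2 passes: D(V) = {1}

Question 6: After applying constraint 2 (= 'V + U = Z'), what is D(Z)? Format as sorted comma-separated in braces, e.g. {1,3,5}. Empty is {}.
Constraint 1 (Z != V) on D(Z)={1,4,6,7} D(V)={1,6,7}: no change
Constraint 2 (V + U = Z) on D(V)={1,6,7} D(U)={2,3,5,6} D(Z)={1,4,6,7}: V {1,6,7}->{1}; U {2,3,5,6}->{3,5,6}; Z {1,4,6,7}->{4,6,7}
So after constraint 2: D(Z) = {4,6,7}

Answer: {4,6,7}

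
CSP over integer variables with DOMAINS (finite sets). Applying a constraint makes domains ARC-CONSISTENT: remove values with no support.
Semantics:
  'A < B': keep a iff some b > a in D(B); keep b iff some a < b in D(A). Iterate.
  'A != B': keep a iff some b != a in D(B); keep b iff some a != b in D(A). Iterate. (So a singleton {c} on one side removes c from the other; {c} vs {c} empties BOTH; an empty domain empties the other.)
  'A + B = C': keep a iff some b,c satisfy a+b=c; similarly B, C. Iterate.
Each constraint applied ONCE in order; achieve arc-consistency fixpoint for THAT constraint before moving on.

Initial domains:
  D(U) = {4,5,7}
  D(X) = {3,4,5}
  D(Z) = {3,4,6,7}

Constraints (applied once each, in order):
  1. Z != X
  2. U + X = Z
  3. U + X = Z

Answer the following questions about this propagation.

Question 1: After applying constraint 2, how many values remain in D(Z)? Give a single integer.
Answer: 1

Derivation:
Constraint 1 (Z != X) on D(Z)={3,4,6,7} D(X)={3,4,5}: no change
Constraint 2 (U + X = Z) on D(U)={4,5,7} D(X)={3,4,5} D(Z)={3,4,6,7}: U {4,5,7}->{4}; X {3,4,5}->{3}; Z {3,4,6,7}->{7}
So after constraint 2: D(Z)={7}, size = 1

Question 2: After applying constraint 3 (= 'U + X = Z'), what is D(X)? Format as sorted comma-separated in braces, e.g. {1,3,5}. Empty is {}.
Constraint 1 (Z != X) on D(Z)={3,4,6,7} D(X)={3,4,5}: no change
Constraint 2 (U + X = Z) on D(U)={4,5,7} D(X)={3,4,5} D(Z)={3,4,6,7}: U {4,5,7}->{4}; X {3,4,5}->{3}; Z {3,4,6,7}->{7}
Constraint 3 (U + X = Z) on D(U)={4} D(X)={3} D(Z)={7}: no change
So after constraint 3: D(X) = {3}

Answer: {3}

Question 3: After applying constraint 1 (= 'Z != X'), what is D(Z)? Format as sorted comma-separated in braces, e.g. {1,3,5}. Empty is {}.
Answer: {3,4,6,7}

Derivation:
Constraint 1 (Z != X) on D(Z)={3,4,6,7} D(X)={3,4,5}: no change
So after constraint 1: D(Z) = {3,4,6,7}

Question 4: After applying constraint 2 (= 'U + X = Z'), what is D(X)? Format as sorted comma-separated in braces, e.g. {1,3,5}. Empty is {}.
Constraint 1 (Z != X) on D(Z)={3,4,6,7} D(X)={3,4,5}: no change
Constraint 2 (U + X = Z) on D(U)={4,5,7} D(X)={3,4,5} D(Z)={3,4,6,7}: U {4,5,7}->{4}; X {3,4,5}->{3}; Z {3,4,6,7}->{7}
So after constraint 2: D(X) = {3}

Answer: {3}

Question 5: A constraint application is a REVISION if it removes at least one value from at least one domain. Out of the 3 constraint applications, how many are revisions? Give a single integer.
Answer: 1

Derivation:
Constraint 1 (Z != X) on D(Z)={3,4,6,7} D(X)={3,4,5}: no change => not a revision
Constraint 2 (U + X = Z) on D(U)={4,5,7} D(X)={3,4,5} D(Z)={3,4,6,7}: U {4,5,7}->{4}; X {3,4,5}->{3}; Z {3,4,6,7}->{7} => REVISION
Constraint 3 (U + X = Z) on D(U)={4} D(X)={3} D(Z)={7}: no change => not a revision
Total revisions = 1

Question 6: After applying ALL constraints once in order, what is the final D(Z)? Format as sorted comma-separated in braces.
Answer: {7}

Derivation:
Constraint 1 (Z != X) on D(Z)={3,4,6,7} D(X)={3,4,5}: no change
Constraint 2 (U + X = Z) on D(U)={4,5,7} D(X)={3,4,5} D(Z)={3,4,6,7}: U {4,5,7}->{4}; X {3,4,5}->{3}; Z {3,4,6,7}->{7}
Constraint 3 (U + X = Z) on D(U)={4} D(X)={3} D(Z)={7}: no change
So after all 3 constraints: D(Z) = {7}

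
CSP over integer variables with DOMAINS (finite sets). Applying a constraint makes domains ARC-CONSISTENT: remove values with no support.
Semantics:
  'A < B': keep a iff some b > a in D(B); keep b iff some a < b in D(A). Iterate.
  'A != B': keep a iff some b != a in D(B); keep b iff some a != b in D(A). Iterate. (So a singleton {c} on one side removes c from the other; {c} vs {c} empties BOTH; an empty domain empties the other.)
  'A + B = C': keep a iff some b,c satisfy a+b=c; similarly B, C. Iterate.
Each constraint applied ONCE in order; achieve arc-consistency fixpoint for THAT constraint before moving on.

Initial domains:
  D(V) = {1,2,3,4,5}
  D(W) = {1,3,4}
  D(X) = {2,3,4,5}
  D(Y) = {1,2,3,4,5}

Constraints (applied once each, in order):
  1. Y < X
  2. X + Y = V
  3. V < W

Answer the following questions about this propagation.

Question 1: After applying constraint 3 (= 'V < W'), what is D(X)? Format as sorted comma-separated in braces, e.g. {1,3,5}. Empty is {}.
Constraint 1 (Y < X) on D(Y)={1,2,3,4,5} D(X)={2,3,4,5}: Y {1,2,3,4,5}->{1,2,3,4}
Constraint 2 (X + Y = V) on D(X)={2,3,4,5} D(Y)={1,2,3,4} D(V)={1,2,3,4,5}: X {2,3,4,5}->{2,3,4}; Y {1,2,3,4}->{1,2,3}; V {1,2,3,4,5}->{3,4,5}
Constraint 3 (V < W) on D(V)={3,4,5} D(W)={1,3,4}: V {3,4,5}->{3}; W {1,3,4}->{4}
So after constraint 3: D(X) = {2,3,4}

Answer: {2,3,4}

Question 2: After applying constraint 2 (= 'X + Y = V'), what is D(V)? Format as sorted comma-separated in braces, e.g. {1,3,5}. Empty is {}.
Answer: {3,4,5}

Derivation:
Constraint 1 (Y < X) on D(Y)={1,2,3,4,5} D(X)={2,3,4,5}: Y {1,2,3,4,5}->{1,2,3,4}
Constraint 2 (X + Y = V) on D(X)={2,3,4,5} D(Y)={1,2,3,4} D(V)={1,2,3,4,5}: X {2,3,4,5}->{2,3,4}; Y {1,2,3,4}->{1,2,3}; V {1,2,3,4,5}->{3,4,5}
So after constraint 2: D(V) = {3,4,5}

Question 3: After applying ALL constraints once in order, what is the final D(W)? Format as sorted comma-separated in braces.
Answer: {4}

Derivation:
Constraint 1 (Y < X) on D(Y)={1,2,3,4,5} D(X)={2,3,4,5}: Y {1,2,3,4,5}->{1,2,3,4}
Constraint 2 (X + Y = V) on D(X)={2,3,4,5} D(Y)={1,2,3,4} D(V)={1,2,3,4,5}: X {2,3,4,5}->{2,3,4}; Y {1,2,3,4}->{1,2,3}; V {1,2,3,4,5}->{3,4,5}
Constraint 3 (V < W) on D(V)={3,4,5} D(W)={1,3,4}: V {3,4,5}->{3}; W {1,3,4}->{4}
So after all 3 constraints: D(W) = {4}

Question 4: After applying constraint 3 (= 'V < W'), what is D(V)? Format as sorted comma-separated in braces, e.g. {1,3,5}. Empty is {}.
Constraint 1 (Y < X) on D(Y)={1,2,3,4,5} D(X)={2,3,4,5}: Y {1,2,3,4,5}->{1,2,3,4}
Constraint 2 (X + Y = V) on D(X)={2,3,4,5} D(Y)={1,2,3,4} D(V)={1,2,3,4,5}: X {2,3,4,5}->{2,3,4}; Y {1,2,3,4}->{1,2,3}; V {1,2,3,4,5}->{3,4,5}
Constraint 3 (V < W) on D(V)={3,4,5} D(W)={1,3,4}: V {3,4,5}->{3}; W {1,3,4}->{4}
So after constraint 3: D(V) = {3}

Answer: {3}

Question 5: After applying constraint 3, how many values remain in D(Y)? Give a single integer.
Constraint 1 (Y < X) on D(Y)={1,2,3,4,5} D(X)={2,3,4,5}: Y {1,2,3,4,5}->{1,2,3,4}
Constraint 2 (X + Y = V) on D(X)={2,3,4,5} D(Y)={1,2,3,4} D(V)={1,2,3,4,5}: X {2,3,4,5}->{2,3,4}; Y {1,2,3,4}->{1,2,3}; V {1,2,3,4,5}->{3,4,5}
Constraint 3 (V < W) on D(V)={3,4,5} D(W)={1,3,4}: V {3,4,5}->{3}; W {1,3,4}->{4}
So after constraint 3: D(Y)={1,2,3}, size = 3

Answer: 3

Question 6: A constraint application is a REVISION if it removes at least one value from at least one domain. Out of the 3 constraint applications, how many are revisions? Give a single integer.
Answer: 3

Derivation:
Constraint 1 (Y < X) on D(Y)={1,2,3,4,5} D(X)={2,3,4,5}: Y {1,2,3,4,5}->{1,2,3,4} => REVISION
Constraint 2 (X + Y = V) on D(X)={2,3,4,5} D(Y)={1,2,3,4} D(V)={1,2,3,4,5}: X {2,3,4,5}->{2,3,4}; Y {1,2,3,4}->{1,2,3}; V {1,2,3,4,5}->{3,4,5} => REVISION
Constraint 3 (V < W) on D(V)={3,4,5} D(W)={1,3,4}: V {3,4,5}->{3}; W {1,3,4}->{4} => REVISION
Total revisions = 3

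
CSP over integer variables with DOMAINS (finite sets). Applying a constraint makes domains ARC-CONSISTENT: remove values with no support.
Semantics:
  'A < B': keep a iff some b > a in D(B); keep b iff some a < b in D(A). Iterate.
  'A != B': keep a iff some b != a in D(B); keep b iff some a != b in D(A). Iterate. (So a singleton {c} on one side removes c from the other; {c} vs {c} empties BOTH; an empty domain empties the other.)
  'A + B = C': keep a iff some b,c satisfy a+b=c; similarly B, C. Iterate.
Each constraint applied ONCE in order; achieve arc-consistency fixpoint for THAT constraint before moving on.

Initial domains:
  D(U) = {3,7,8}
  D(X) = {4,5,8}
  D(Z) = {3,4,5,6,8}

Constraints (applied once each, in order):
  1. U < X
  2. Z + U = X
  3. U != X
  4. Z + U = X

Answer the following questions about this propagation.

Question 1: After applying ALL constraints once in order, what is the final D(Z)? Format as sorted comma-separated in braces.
Answer: {5}

Derivation:
Constraint 1 (U < X) on D(U)={3,7,8} D(X)={4,5,8}: U {3,7,8}->{3,7}
Constraint 2 (Z + U = X) on D(Z)={3,4,5,6,8} D(U)={3,7} D(X)={4,5,8}: Z {3,4,5,6,8}->{5}; U {3,7}->{3}; X {4,5,8}->{8}
Constraint 3 (U != X) on D(U)={3} D(X)={8}: no change
Constraint 4 (Z + U = X) on D(Z)={5} D(U)={3} D(X)={8}: no change
So after all 4 constraints: D(Z) = {5}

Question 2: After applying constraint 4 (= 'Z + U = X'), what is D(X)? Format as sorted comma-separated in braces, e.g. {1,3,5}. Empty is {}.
Constraint 1 (U < X) on D(U)={3,7,8} D(X)={4,5,8}: U {3,7,8}->{3,7}
Constraint 2 (Z + U = X) on D(Z)={3,4,5,6,8} D(U)={3,7} D(X)={4,5,8}: Z {3,4,5,6,8}->{5}; U {3,7}->{3}; X {4,5,8}->{8}
Constraint 3 (U != X) on D(U)={3} D(X)={8}: no change
Constraint 4 (Z + U = X) on D(Z)={5} D(U)={3} D(X)={8}: no change
So after constraint 4: D(X) = {8}

Answer: {8}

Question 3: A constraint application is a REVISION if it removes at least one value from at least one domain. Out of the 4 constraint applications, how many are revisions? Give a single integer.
Answer: 2

Derivation:
Constraint 1 (U < X) on D(U)={3,7,8} D(X)={4,5,8}: U {3,7,8}->{3,7} => REVISION
Constraint 2 (Z + U = X) on D(Z)={3,4,5,6,8} D(U)={3,7} D(X)={4,5,8}: Z {3,4,5,6,8}->{5}; U {3,7}->{3}; X {4,5,8}->{8} => REVISION
Constraint 3 (U != X) on D(U)={3} D(X)={8}: no change => not a revision
Constraint 4 (Z + U = X) on D(Z)={5} D(U)={3} D(X)={8}: no change => not a revision
Total revisions = 2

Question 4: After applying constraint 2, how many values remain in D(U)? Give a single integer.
Constraint 1 (U < X) on D(U)={3,7,8} D(X)={4,5,8}: U {3,7,8}->{3,7}
Constraint 2 (Z + U = X) on D(Z)={3,4,5,6,8} D(U)={3,7} D(X)={4,5,8}: Z {3,4,5,6,8}->{5}; U {3,7}->{3}; X {4,5,8}->{8}
So after constraint 2: D(U)={3}, size = 1

Answer: 1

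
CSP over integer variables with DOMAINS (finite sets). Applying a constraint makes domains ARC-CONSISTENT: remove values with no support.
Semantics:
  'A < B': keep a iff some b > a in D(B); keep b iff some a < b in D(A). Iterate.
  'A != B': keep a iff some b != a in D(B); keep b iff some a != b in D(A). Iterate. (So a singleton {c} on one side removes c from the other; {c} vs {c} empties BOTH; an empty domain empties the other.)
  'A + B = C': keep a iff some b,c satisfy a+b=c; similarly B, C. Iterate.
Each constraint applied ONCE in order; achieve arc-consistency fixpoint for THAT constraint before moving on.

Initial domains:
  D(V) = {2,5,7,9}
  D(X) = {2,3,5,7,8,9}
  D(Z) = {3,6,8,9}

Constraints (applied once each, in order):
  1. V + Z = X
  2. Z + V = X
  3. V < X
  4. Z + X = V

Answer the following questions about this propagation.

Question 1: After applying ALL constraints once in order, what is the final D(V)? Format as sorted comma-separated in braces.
Answer: {}

Derivation:
Constraint 1 (V + Z = X) on D(V)={2,5,7,9} D(Z)={3,6,8,9} D(X)={2,3,5,7,8,9}: V {2,5,7,9}->{2,5}; Z {3,6,8,9}->{3,6}; X {2,3,5,7,8,9}->{5,8}
Constraint 2 (Z + V = X) on D(Z)={3,6} D(V)={2,5} D(X)={5,8}: no change
Constraint 3 (V < X) on D(V)={2,5} D(X)={5,8}: no change
Constraint 4 (Z + X = V) on D(Z)={3,6} D(X)={5,8} D(V)={2,5}: Z {3,6}->{}; X {5,8}->{}; V {2,5}->{}
So after all 4 constraints: D(V) = {}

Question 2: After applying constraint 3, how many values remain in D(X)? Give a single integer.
Constraint 1 (V + Z = X) on D(V)={2,5,7,9} D(Z)={3,6,8,9} D(X)={2,3,5,7,8,9}: V {2,5,7,9}->{2,5}; Z {3,6,8,9}->{3,6}; X {2,3,5,7,8,9}->{5,8}
Constraint 2 (Z + V = X) on D(Z)={3,6} D(V)={2,5} D(X)={5,8}: no change
Constraint 3 (V < X) on D(V)={2,5} D(X)={5,8}: no change
So after constraint 3: D(X)={5,8}, size = 2

Answer: 2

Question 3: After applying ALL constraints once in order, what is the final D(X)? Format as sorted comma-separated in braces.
Answer: {}

Derivation:
Constraint 1 (V + Z = X) on D(V)={2,5,7,9} D(Z)={3,6,8,9} D(X)={2,3,5,7,8,9}: V {2,5,7,9}->{2,5}; Z {3,6,8,9}->{3,6}; X {2,3,5,7,8,9}->{5,8}
Constraint 2 (Z + V = X) on D(Z)={3,6} D(V)={2,5} D(X)={5,8}: no change
Constraint 3 (V < X) on D(V)={2,5} D(X)={5,8}: no change
Constraint 4 (Z + X = V) on D(Z)={3,6} D(X)={5,8} D(V)={2,5}: Z {3,6}->{}; X {5,8}->{}; V {2,5}->{}
So after all 4 constraints: D(X) = {}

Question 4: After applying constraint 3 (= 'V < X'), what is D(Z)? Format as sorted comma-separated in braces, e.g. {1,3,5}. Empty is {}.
Answer: {3,6}

Derivation:
Constraint 1 (V + Z = X) on D(V)={2,5,7,9} D(Z)={3,6,8,9} D(X)={2,3,5,7,8,9}: V {2,5,7,9}->{2,5}; Z {3,6,8,9}->{3,6}; X {2,3,5,7,8,9}->{5,8}
Constraint 2 (Z + V = X) on D(Z)={3,6} D(V)={2,5} D(X)={5,8}: no change
Constraint 3 (V < X) on D(V)={2,5} D(X)={5,8}: no change
So after constraint 3: D(Z) = {3,6}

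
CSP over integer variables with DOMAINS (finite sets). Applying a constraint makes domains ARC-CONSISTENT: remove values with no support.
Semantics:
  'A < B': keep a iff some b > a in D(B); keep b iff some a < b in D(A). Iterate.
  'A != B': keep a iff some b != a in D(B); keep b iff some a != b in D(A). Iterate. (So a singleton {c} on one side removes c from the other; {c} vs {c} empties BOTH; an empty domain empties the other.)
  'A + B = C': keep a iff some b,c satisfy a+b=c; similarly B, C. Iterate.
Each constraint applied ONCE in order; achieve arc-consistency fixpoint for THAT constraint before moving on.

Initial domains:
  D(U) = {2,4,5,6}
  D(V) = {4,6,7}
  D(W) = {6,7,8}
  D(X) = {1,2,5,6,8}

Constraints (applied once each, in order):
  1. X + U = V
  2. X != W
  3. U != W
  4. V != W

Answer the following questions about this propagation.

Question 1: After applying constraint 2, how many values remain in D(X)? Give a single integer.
Constraint 1 (X + U = V) on D(X)={1,2,5,6,8} D(U)={2,4,5,6} D(V)={4,6,7}: X {1,2,5,6,8}->{1,2,5}
Constraint 2 (X != W) on D(X)={1,2,5} D(W)={6,7,8}: no change
So after constraint 2: D(X)={1,2,5}, size = 3

Answer: 3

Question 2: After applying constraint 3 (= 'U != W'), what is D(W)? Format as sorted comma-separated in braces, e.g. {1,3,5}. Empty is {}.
Constraint 1 (X + U = V) on D(X)={1,2,5,6,8} D(U)={2,4,5,6} D(V)={4,6,7}: X {1,2,5,6,8}->{1,2,5}
Constraint 2 (X != W) on D(X)={1,2,5} D(W)={6,7,8}: no change
Constraint 3 (U != W) on D(U)={2,4,5,6} D(W)={6,7,8}: no change
So after constraint 3: D(W) = {6,7,8}

Answer: {6,7,8}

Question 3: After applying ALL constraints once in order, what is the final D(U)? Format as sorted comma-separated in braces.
Constraint 1 (X + U = V) on D(X)={1,2,5,6,8} D(U)={2,4,5,6} D(V)={4,6,7}: X {1,2,5,6,8}->{1,2,5}
Constraint 2 (X != W) on D(X)={1,2,5} D(W)={6,7,8}: no change
Constraint 3 (U != W) on D(U)={2,4,5,6} D(W)={6,7,8}: no change
Constraint 4 (V != W) on D(V)={4,6,7} D(W)={6,7,8}: no change
So after all 4 constraints: D(U) = {2,4,5,6}

Answer: {2,4,5,6}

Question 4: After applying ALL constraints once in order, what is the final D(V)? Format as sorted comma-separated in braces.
Constraint 1 (X + U = V) on D(X)={1,2,5,6,8} D(U)={2,4,5,6} D(V)={4,6,7}: X {1,2,5,6,8}->{1,2,5}
Constraint 2 (X != W) on D(X)={1,2,5} D(W)={6,7,8}: no change
Constraint 3 (U != W) on D(U)={2,4,5,6} D(W)={6,7,8}: no change
Constraint 4 (V != W) on D(V)={4,6,7} D(W)={6,7,8}: no change
So after all 4 constraints: D(V) = {4,6,7}

Answer: {4,6,7}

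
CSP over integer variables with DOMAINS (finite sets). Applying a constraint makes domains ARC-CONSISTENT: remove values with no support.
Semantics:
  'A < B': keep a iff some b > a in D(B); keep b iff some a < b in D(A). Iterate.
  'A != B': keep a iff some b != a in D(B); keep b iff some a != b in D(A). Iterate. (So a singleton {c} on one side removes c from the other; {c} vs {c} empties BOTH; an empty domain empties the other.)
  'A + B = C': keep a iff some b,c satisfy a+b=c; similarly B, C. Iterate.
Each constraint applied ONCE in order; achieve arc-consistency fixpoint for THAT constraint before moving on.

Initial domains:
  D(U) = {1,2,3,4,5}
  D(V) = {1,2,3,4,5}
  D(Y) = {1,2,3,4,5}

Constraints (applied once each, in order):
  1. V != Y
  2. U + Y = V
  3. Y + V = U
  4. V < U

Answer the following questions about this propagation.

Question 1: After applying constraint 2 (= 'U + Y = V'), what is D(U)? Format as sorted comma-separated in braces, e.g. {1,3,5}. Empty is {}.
Answer: {1,2,3,4}

Derivation:
Constraint 1 (V != Y) on D(V)={1,2,3,4,5} D(Y)={1,2,3,4,5}: no change
Constraint 2 (U + Y = V) on D(U)={1,2,3,4,5} D(Y)={1,2,3,4,5} D(V)={1,2,3,4,5}: U {1,2,3,4,5}->{1,2,3,4}; Y {1,2,3,4,5}->{1,2,3,4}; V {1,2,3,4,5}->{2,3,4,5}
So after constraint 2: D(U) = {1,2,3,4}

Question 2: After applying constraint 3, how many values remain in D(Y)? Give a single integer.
Answer: 2

Derivation:
Constraint 1 (V != Y) on D(V)={1,2,3,4,5} D(Y)={1,2,3,4,5}: no change
Constraint 2 (U + Y = V) on D(U)={1,2,3,4,5} D(Y)={1,2,3,4,5} D(V)={1,2,3,4,5}: U {1,2,3,4,5}->{1,2,3,4}; Y {1,2,3,4,5}->{1,2,3,4}; V {1,2,3,4,5}->{2,3,4,5}
Constraint 3 (Y + V = U) on D(Y)={1,2,3,4} D(V)={2,3,4,5} D(U)={1,2,3,4}: Y {1,2,3,4}->{1,2}; V {2,3,4,5}->{2,3}; U {1,2,3,4}->{3,4}
So after constraint 3: D(Y)={1,2}, size = 2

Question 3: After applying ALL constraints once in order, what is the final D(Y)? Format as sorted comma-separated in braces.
Answer: {1,2}

Derivation:
Constraint 1 (V != Y) on D(V)={1,2,3,4,5} D(Y)={1,2,3,4,5}: no change
Constraint 2 (U + Y = V) on D(U)={1,2,3,4,5} D(Y)={1,2,3,4,5} D(V)={1,2,3,4,5}: U {1,2,3,4,5}->{1,2,3,4}; Y {1,2,3,4,5}->{1,2,3,4}; V {1,2,3,4,5}->{2,3,4,5}
Constraint 3 (Y + V = U) on D(Y)={1,2,3,4} D(V)={2,3,4,5} D(U)={1,2,3,4}: Y {1,2,3,4}->{1,2}; V {2,3,4,5}->{2,3}; U {1,2,3,4}->{3,4}
Constraint 4 (V < U) on D(V)={2,3} D(U)={3,4}: no change
So after all 4 constraints: D(Y) = {1,2}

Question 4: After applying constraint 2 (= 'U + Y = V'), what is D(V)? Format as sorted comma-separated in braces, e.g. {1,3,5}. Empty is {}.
Constraint 1 (V != Y) on D(V)={1,2,3,4,5} D(Y)={1,2,3,4,5}: no change
Constraint 2 (U + Y = V) on D(U)={1,2,3,4,5} D(Y)={1,2,3,4,5} D(V)={1,2,3,4,5}: U {1,2,3,4,5}->{1,2,3,4}; Y {1,2,3,4,5}->{1,2,3,4}; V {1,2,3,4,5}->{2,3,4,5}
So after constraint 2: D(V) = {2,3,4,5}

Answer: {2,3,4,5}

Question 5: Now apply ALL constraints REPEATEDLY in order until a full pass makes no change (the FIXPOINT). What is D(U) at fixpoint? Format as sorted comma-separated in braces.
Answer: {}

Derivation:
pass 0 (initial): D(U)={1,2,3,4,5}
pass 1: U {1,2,3,4,5}->{3,4}; V {1,2,3,4,5}->{2,3}; Y {1,2,3,4,5}->{1,2}
pass 2: U {3,4}->{}; V {2,3}->{}; Y {1,2}->{}
pass 3: no change
Fixpoint after 3 passes: D(U) = {}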